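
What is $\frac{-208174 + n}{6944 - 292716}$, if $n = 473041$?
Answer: $- \frac{264867}{285772} \approx -0.92685$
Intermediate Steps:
$\frac{-208174 + n}{6944 - 292716} = \frac{-208174 + 473041}{6944 - 292716} = \frac{264867}{-285772} = 264867 \left(- \frac{1}{285772}\right) = - \frac{264867}{285772}$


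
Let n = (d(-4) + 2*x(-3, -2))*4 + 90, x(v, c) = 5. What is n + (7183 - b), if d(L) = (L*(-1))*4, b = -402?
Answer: 7779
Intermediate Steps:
d(L) = -4*L (d(L) = -L*4 = -4*L)
n = 194 (n = (-4*(-4) + 2*5)*4 + 90 = (16 + 10)*4 + 90 = 26*4 + 90 = 104 + 90 = 194)
n + (7183 - b) = 194 + (7183 - 1*(-402)) = 194 + (7183 + 402) = 194 + 7585 = 7779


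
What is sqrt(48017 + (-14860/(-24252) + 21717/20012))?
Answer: sqrt(176728468187179163967)/60666378 ≈ 219.13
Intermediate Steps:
sqrt(48017 + (-14860/(-24252) + 21717/20012)) = sqrt(48017 + (-14860*(-1/24252) + 21717*(1/20012))) = sqrt(48017 + (3715/6063 + 21717/20012)) = sqrt(48017 + 206014751/121332756) = sqrt(5826240959603/121332756) = sqrt(176728468187179163967)/60666378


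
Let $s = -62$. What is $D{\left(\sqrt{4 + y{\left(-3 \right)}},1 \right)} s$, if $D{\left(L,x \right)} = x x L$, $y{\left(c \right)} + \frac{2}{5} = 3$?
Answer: $- \frac{62 \sqrt{165}}{5} \approx -159.28$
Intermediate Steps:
$y{\left(c \right)} = \frac{13}{5}$ ($y{\left(c \right)} = - \frac{2}{5} + 3 = \frac{13}{5}$)
$D{\left(L,x \right)} = L x^{2}$ ($D{\left(L,x \right)} = x^{2} L = L x^{2}$)
$D{\left(\sqrt{4 + y{\left(-3 \right)}},1 \right)} s = \sqrt{4 + \frac{13}{5}} \cdot 1^{2} \left(-62\right) = \sqrt{\frac{33}{5}} \cdot 1 \left(-62\right) = \frac{\sqrt{165}}{5} \cdot 1 \left(-62\right) = \frac{\sqrt{165}}{5} \left(-62\right) = - \frac{62 \sqrt{165}}{5}$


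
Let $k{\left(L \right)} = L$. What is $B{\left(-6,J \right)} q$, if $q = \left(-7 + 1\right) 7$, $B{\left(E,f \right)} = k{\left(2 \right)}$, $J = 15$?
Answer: $-84$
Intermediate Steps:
$B{\left(E,f \right)} = 2$
$q = -42$ ($q = \left(-6\right) 7 = -42$)
$B{\left(-6,J \right)} q = 2 \left(-42\right) = -84$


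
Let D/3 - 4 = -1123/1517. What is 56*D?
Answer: 830760/1517 ≈ 547.63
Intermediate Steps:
D = 14835/1517 (D = 12 + 3*(-1123/1517) = 12 - 3369/1517 = 14835/1517 ≈ 9.7792)
56*D = 56*(14835/1517) = 830760/1517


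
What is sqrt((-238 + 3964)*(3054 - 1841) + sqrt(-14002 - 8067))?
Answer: sqrt(4519638 + I*sqrt(22069)) ≈ 2125.9 + 0.03*I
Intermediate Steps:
sqrt((-238 + 3964)*(3054 - 1841) + sqrt(-14002 - 8067)) = sqrt(3726*1213 + sqrt(-22069)) = sqrt(4519638 + I*sqrt(22069))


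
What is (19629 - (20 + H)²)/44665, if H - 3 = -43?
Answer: 19229/44665 ≈ 0.43052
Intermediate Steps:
H = -40 (H = 3 - 43 = -40)
(19629 - (20 + H)²)/44665 = (19629 - (20 - 40)²)/44665 = (19629 - 1*(-20)²)*(1/44665) = (19629 - 1*400)*(1/44665) = (19629 - 400)*(1/44665) = 19229*(1/44665) = 19229/44665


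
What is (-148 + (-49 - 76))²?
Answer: 74529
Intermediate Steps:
(-148 + (-49 - 76))² = (-148 - 125)² = (-273)² = 74529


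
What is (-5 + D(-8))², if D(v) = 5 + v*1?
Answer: 64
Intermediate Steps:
D(v) = 5 + v
(-5 + D(-8))² = (-5 + (5 - 8))² = (-5 - 3)² = (-8)² = 64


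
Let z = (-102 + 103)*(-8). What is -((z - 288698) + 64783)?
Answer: 223923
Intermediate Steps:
z = -8 (z = 1*(-8) = -8)
-((z - 288698) + 64783) = -((-8 - 288698) + 64783) = -(-288706 + 64783) = -1*(-223923) = 223923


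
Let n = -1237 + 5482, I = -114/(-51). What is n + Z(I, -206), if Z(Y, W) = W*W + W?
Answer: 46475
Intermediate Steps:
I = 38/17 (I = -114*(-1/51) = 38/17 ≈ 2.2353)
Z(Y, W) = W + W² (Z(Y, W) = W² + W = W + W²)
n = 4245
n + Z(I, -206) = 4245 - 206*(1 - 206) = 4245 - 206*(-205) = 4245 + 42230 = 46475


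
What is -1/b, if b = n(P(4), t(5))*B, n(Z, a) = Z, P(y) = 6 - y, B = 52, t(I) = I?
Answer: -1/104 ≈ -0.0096154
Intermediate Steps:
b = 104 (b = (6 - 1*4)*52 = (6 - 4)*52 = 2*52 = 104)
-1/b = -1/104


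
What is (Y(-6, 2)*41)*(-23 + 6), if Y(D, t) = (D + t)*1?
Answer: 2788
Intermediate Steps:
Y(D, t) = D + t
(Y(-6, 2)*41)*(-23 + 6) = ((-6 + 2)*41)*(-23 + 6) = -4*41*(-17) = -164*(-17) = 2788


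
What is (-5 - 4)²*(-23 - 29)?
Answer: -4212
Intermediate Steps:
(-5 - 4)²*(-23 - 29) = (-9)²*(-52) = 81*(-52) = -4212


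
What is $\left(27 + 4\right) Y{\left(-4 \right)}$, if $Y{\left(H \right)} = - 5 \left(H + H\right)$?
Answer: $1240$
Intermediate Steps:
$Y{\left(H \right)} = - 10 H$ ($Y{\left(H \right)} = - 5 \cdot 2 H = - 10 H$)
$\left(27 + 4\right) Y{\left(-4 \right)} = \left(27 + 4\right) \left(\left(-10\right) \left(-4\right)\right) = 31 \cdot 40 = 1240$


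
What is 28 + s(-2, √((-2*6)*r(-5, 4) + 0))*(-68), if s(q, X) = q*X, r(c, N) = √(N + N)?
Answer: 28 + 272*I*2^(¾)*√3 ≈ 28.0 + 792.32*I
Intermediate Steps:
r(c, N) = √2*√N (r(c, N) = √(2*N) = √2*√N)
s(q, X) = X*q
28 + s(-2, √((-2*6)*r(-5, 4) + 0))*(-68) = 28 + (√((-2*6)*(√2*√4) + 0)*(-2))*(-68) = 28 + (√(-12*√2*2 + 0)*(-2))*(-68) = 28 + (√(-24*√2 + 0)*(-2))*(-68) = 28 + (√(-24*√2)*(-2))*(-68) = 28 + ((2*I*2^(¼)*√6)*(-2))*(-68) = 28 - 4*I*2^(¾)*√3*(-68) = 28 + 272*I*2^(¾)*√3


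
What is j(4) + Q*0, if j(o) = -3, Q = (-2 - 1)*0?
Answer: -3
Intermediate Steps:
Q = 0 (Q = -3*0 = 0)
j(4) + Q*0 = -3 + 0*0 = -3 + 0 = -3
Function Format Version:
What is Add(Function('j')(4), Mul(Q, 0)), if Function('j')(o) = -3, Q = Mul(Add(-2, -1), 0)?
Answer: -3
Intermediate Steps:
Q = 0 (Q = Mul(-3, 0) = 0)
Add(Function('j')(4), Mul(Q, 0)) = Add(-3, Mul(0, 0)) = Add(-3, 0) = -3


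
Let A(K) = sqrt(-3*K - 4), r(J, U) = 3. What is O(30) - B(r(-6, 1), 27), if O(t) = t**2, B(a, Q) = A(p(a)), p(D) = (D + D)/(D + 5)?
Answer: 900 - 5*I/2 ≈ 900.0 - 2.5*I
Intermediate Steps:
p(D) = 2*D/(5 + D) (p(D) = (2*D)/(5 + D) = 2*D/(5 + D))
A(K) = sqrt(-4 - 3*K)
B(a, Q) = sqrt(-4 - 6*a/(5 + a))
O(30) - B(r(-6, 1), 27) = 30**2 - sqrt(10)*sqrt((-2 - 1*3)/(5 + 3)) = 900 - sqrt(10)*sqrt((-2 - 3)/8) = 900 - sqrt(10)*sqrt((1/8)*(-5)) = 900 - sqrt(10)*sqrt(-5/8) = 900 - sqrt(10)*I*sqrt(10)/4 = 900 - 5*I/2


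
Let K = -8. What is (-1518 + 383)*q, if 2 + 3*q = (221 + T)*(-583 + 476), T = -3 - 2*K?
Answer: 28420400/3 ≈ 9.4735e+6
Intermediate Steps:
T = 13 (T = -3 - 2*(-8) = -3 + 16 = 13)
q = -25040/3 (q = -2/3 + ((221 + 13)*(-583 + 476))/3 = -2/3 + (234*(-107))/3 = -2/3 + (1/3)*(-25038) = -2/3 - 8346 = -25040/3 ≈ -8346.7)
(-1518 + 383)*q = (-1518 + 383)*(-25040/3) = -1135*(-25040/3) = 28420400/3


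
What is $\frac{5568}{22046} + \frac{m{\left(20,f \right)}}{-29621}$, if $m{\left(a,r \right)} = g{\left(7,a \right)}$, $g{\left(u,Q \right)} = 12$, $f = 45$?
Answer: $\frac{82332588}{326512283} \approx 0.25216$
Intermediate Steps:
$m{\left(a,r \right)} = 12$
$\frac{5568}{22046} + \frac{m{\left(20,f \right)}}{-29621} = \frac{5568}{22046} + \frac{12}{-29621} = 5568 \cdot \frac{1}{22046} + 12 \left(- \frac{1}{29621}\right) = \frac{2784}{11023} - \frac{12}{29621} = \frac{82332588}{326512283}$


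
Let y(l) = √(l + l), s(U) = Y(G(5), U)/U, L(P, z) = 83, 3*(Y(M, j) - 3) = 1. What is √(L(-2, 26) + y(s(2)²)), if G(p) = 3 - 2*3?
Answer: √(747 + 15*√2)/3 ≈ 9.2389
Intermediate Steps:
G(p) = -3 (G(p) = 3 - 6 = -3)
Y(M, j) = 10/3 (Y(M, j) = 3 + (⅓)*1 = 3 + ⅓ = 10/3)
s(U) = 10/(3*U)
y(l) = √2*√l (y(l) = √(2*l) = √2*√l)
√(L(-2, 26) + y(s(2)²)) = √(83 + √2*√(((10/3)/2)²)) = √(83 + √2*√(((10/3)*(½))²)) = √(83 + √2*√((5/3)²)) = √(83 + √2*√(25/9)) = √(83 + √2*(5/3)) = √(83 + 5*√2/3)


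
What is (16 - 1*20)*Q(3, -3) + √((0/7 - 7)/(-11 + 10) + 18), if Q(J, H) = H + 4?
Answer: 1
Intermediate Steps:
Q(J, H) = 4 + H
(16 - 1*20)*Q(3, -3) + √((0/7 - 7)/(-11 + 10) + 18) = (16 - 1*20)*(4 - 3) + √((0/7 - 7)/(-11 + 10) + 18) = (16 - 20)*1 + √((0*(⅐) - 7)/(-1) + 18) = -4*1 + √((0 - 7)*(-1) + 18) = -4 + √(-7*(-1) + 18) = -4 + √(7 + 18) = -4 + √25 = -4 + 5 = 1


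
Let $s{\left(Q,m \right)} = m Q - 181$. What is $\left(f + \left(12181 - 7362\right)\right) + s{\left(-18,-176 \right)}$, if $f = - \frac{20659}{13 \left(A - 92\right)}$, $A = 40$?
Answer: $\frac{5297515}{676} \approx 7836.6$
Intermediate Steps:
$s{\left(Q,m \right)} = -181 + Q m$ ($s{\left(Q,m \right)} = Q m - 181 = -181 + Q m$)
$f = \frac{20659}{676}$ ($f = - \frac{20659}{13 \left(40 - 92\right)} = - \frac{20659}{13 \left(-52\right)} = - \frac{20659}{-676} = \left(-20659\right) \left(- \frac{1}{676}\right) = \frac{20659}{676} \approx 30.561$)
$\left(f + \left(12181 - 7362\right)\right) + s{\left(-18,-176 \right)} = \left(\frac{20659}{676} + \left(12181 - 7362\right)\right) - -2987 = \left(\frac{20659}{676} + \left(12181 - 7362\right)\right) + \left(-181 + 3168\right) = \left(\frac{20659}{676} + 4819\right) + 2987 = \frac{3278303}{676} + 2987 = \frac{5297515}{676}$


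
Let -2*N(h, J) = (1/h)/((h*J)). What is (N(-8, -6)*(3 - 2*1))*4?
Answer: 1/192 ≈ 0.0052083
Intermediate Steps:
N(h, J) = -1/(2*J*h²) (N(h, J) = -1/h/(2*(h*J)) = -1/(2*h*(J*h)) = -1/(J*h)/(2*h) = -1/(2*J*h²))
(N(-8, -6)*(3 - 2*1))*4 = ((-½/(-6*(-8)²))*(3 - 2*1))*4 = ((-½*(-⅙)*1/64)*(3 - 2))*4 = ((1/768)*1)*4 = (1/768)*4 = 1/192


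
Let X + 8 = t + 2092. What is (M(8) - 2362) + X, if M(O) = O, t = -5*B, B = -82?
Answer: 140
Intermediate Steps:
t = 410 (t = -5*(-82) = 410)
X = 2494 (X = -8 + (410 + 2092) = -8 + 2502 = 2494)
(M(8) - 2362) + X = (8 - 2362) + 2494 = -2354 + 2494 = 140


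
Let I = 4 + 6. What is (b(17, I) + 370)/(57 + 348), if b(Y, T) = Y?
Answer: 43/45 ≈ 0.95556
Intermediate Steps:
I = 10
(b(17, I) + 370)/(57 + 348) = (17 + 370)/(57 + 348) = 387/405 = 387*(1/405) = 43/45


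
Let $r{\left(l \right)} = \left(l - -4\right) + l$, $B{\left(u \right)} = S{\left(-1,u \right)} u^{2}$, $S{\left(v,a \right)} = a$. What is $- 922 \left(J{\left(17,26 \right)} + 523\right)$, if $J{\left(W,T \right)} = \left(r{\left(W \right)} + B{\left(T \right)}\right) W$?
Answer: $-276564042$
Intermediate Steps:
$B{\left(u \right)} = u^{3}$ ($B{\left(u \right)} = u u^{2} = u^{3}$)
$r{\left(l \right)} = 4 + 2 l$ ($r{\left(l \right)} = \left(l + 4\right) + l = \left(4 + l\right) + l = 4 + 2 l$)
$J{\left(W,T \right)} = W \left(4 + T^{3} + 2 W\right)$ ($J{\left(W,T \right)} = \left(\left(4 + 2 W\right) + T^{3}\right) W = \left(4 + T^{3} + 2 W\right) W = W \left(4 + T^{3} + 2 W\right)$)
$- 922 \left(J{\left(17,26 \right)} + 523\right) = - 922 \left(17 \left(4 + 26^{3} + 2 \cdot 17\right) + 523\right) = - 922 \left(17 \left(4 + 17576 + 34\right) + 523\right) = - 922 \left(17 \cdot 17614 + 523\right) = - 922 \left(299438 + 523\right) = \left(-922\right) 299961 = -276564042$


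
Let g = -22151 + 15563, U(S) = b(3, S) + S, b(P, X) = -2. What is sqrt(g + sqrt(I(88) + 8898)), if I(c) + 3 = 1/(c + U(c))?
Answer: sqrt(-199458288 + 174*sqrt(269305194))/174 ≈ 80.583*I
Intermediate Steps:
U(S) = -2 + S
I(c) = -3 + 1/(-2 + 2*c) (I(c) = -3 + 1/(c + (-2 + c)) = -3 + 1/(-2 + 2*c))
g = -6588
sqrt(g + sqrt(I(88) + 8898)) = sqrt(-6588 + sqrt((7 - 6*88)/(2*(-1 + 88)) + 8898)) = sqrt(-6588 + sqrt((1/2)*(7 - 528)/87 + 8898)) = sqrt(-6588 + sqrt((1/2)*(1/87)*(-521) + 8898)) = sqrt(-6588 + sqrt(-521/174 + 8898)) = sqrt(-6588 + sqrt(1547731/174)) = sqrt(-6588 + sqrt(269305194)/174)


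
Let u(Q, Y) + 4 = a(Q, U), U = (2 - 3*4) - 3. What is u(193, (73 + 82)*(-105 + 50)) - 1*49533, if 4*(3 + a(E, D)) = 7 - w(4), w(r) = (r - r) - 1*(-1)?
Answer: -99077/2 ≈ -49539.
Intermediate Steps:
w(r) = 1 (w(r) = 0 + 1 = 1)
U = -13 (U = (2 - 12) - 3 = -10 - 3 = -13)
a(E, D) = -3/2 (a(E, D) = -3 + (7 - 1*1)/4 = -3 + (7 - 1)/4 = -3 + (1/4)*6 = -3 + 3/2 = -3/2)
u(Q, Y) = -11/2 (u(Q, Y) = -4 - 3/2 = -11/2)
u(193, (73 + 82)*(-105 + 50)) - 1*49533 = -11/2 - 1*49533 = -11/2 - 49533 = -99077/2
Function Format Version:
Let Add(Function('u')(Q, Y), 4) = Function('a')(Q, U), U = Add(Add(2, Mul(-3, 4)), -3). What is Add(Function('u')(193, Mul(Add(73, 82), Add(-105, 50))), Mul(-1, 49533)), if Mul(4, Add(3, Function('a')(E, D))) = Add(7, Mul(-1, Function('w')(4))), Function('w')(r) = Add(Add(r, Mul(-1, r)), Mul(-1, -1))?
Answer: Rational(-99077, 2) ≈ -49539.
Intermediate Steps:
Function('w')(r) = 1 (Function('w')(r) = Add(0, 1) = 1)
U = -13 (U = Add(Add(2, -12), -3) = Add(-10, -3) = -13)
Function('a')(E, D) = Rational(-3, 2) (Function('a')(E, D) = Add(-3, Mul(Rational(1, 4), Add(7, Mul(-1, 1)))) = Add(-3, Mul(Rational(1, 4), Add(7, -1))) = Add(-3, Mul(Rational(1, 4), 6)) = Add(-3, Rational(3, 2)) = Rational(-3, 2))
Function('u')(Q, Y) = Rational(-11, 2) (Function('u')(Q, Y) = Add(-4, Rational(-3, 2)) = Rational(-11, 2))
Add(Function('u')(193, Mul(Add(73, 82), Add(-105, 50))), Mul(-1, 49533)) = Add(Rational(-11, 2), Mul(-1, 49533)) = Add(Rational(-11, 2), -49533) = Rational(-99077, 2)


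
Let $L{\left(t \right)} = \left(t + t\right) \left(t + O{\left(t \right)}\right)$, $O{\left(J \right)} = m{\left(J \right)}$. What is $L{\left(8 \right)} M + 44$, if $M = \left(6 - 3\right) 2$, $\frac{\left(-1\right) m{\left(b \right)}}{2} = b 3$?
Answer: $-3796$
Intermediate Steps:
$m{\left(b \right)} = - 6 b$ ($m{\left(b \right)} = - 2 b 3 = - 2 \cdot 3 b = - 6 b$)
$O{\left(J \right)} = - 6 J$
$L{\left(t \right)} = - 10 t^{2}$ ($L{\left(t \right)} = \left(t + t\right) \left(t - 6 t\right) = 2 t \left(- 5 t\right) = - 10 t^{2}$)
$M = 6$ ($M = 3 \cdot 2 = 6$)
$L{\left(8 \right)} M + 44 = - 10 \cdot 8^{2} \cdot 6 + 44 = \left(-10\right) 64 \cdot 6 + 44 = \left(-640\right) 6 + 44 = -3840 + 44 = -3796$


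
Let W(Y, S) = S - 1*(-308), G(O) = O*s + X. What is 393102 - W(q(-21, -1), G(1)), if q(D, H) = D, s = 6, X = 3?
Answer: 392785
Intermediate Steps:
G(O) = 3 + 6*O (G(O) = O*6 + 3 = 6*O + 3 = 3 + 6*O)
W(Y, S) = 308 + S (W(Y, S) = S + 308 = 308 + S)
393102 - W(q(-21, -1), G(1)) = 393102 - (308 + (3 + 6*1)) = 393102 - (308 + (3 + 6)) = 393102 - (308 + 9) = 393102 - 1*317 = 393102 - 317 = 392785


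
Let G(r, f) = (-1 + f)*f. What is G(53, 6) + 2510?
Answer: 2540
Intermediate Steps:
G(r, f) = f*(-1 + f)
G(53, 6) + 2510 = 6*(-1 + 6) + 2510 = 6*5 + 2510 = 30 + 2510 = 2540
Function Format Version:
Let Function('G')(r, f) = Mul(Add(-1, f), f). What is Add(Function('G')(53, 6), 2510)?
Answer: 2540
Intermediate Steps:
Function('G')(r, f) = Mul(f, Add(-1, f))
Add(Function('G')(53, 6), 2510) = Add(Mul(6, Add(-1, 6)), 2510) = Add(Mul(6, 5), 2510) = Add(30, 2510) = 2540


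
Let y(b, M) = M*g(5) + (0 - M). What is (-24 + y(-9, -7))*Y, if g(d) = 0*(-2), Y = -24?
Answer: 408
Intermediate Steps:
g(d) = 0
y(b, M) = -M (y(b, M) = M*0 + (0 - M) = 0 - M = -M)
(-24 + y(-9, -7))*Y = (-24 - 1*(-7))*(-24) = (-24 + 7)*(-24) = -17*(-24) = 408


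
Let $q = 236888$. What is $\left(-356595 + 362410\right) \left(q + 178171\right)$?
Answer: $2413568085$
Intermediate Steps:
$\left(-356595 + 362410\right) \left(q + 178171\right) = \left(-356595 + 362410\right) \left(236888 + 178171\right) = 5815 \cdot 415059 = 2413568085$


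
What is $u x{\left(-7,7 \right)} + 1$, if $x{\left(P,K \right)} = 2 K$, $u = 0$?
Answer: $1$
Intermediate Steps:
$u x{\left(-7,7 \right)} + 1 = 0 \cdot 2 \cdot 7 + 1 = 0 \cdot 14 + 1 = 0 + 1 = 1$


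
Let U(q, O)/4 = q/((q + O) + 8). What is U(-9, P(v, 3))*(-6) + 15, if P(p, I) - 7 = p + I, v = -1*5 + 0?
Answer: 69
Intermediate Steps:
v = -5 (v = -5 + 0 = -5)
P(p, I) = 7 + I + p (P(p, I) = 7 + (p + I) = 7 + (I + p) = 7 + I + p)
U(q, O) = 4*q/(8 + O + q) (U(q, O) = 4*(q/((q + O) + 8)) = 4*(q/((O + q) + 8)) = 4*(q/(8 + O + q)) = 4*q/(8 + O + q))
U(-9, P(v, 3))*(-6) + 15 = (4*(-9)/(8 + (7 + 3 - 5) - 9))*(-6) + 15 = (4*(-9)/(8 + 5 - 9))*(-6) + 15 = (4*(-9)/4)*(-6) + 15 = (4*(-9)*(¼))*(-6) + 15 = -9*(-6) + 15 = 54 + 15 = 69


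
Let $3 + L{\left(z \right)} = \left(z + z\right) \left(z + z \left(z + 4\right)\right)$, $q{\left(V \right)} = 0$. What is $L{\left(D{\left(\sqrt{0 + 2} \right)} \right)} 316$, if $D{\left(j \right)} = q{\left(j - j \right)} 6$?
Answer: $-948$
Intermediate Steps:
$D{\left(j \right)} = 0$ ($D{\left(j \right)} = 0 \cdot 6 = 0$)
$L{\left(z \right)} = -3 + 2 z \left(z + z \left(4 + z\right)\right)$ ($L{\left(z \right)} = -3 + \left(z + z\right) \left(z + z \left(z + 4\right)\right) = -3 + 2 z \left(z + z \left(4 + z\right)\right)$)
$L{\left(D{\left(\sqrt{0 + 2} \right)} \right)} 316 = \left(-3 + 2 \cdot 0^{3} + 10 \cdot 0^{2}\right) 316 = \left(-3 + 2 \cdot 0 + 10 \cdot 0\right) 316 = \left(-3 + 0 + 0\right) 316 = \left(-3\right) 316 = -948$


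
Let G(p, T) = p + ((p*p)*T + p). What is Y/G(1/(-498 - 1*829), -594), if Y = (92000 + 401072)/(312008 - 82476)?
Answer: -54266548993/46594996 ≈ -1164.6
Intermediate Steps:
Y = 123268/57383 (Y = 493072/229532 = 493072*(1/229532) = 123268/57383 ≈ 2.1482)
G(p, T) = 2*p + T*p² (G(p, T) = p + (p²*T + p) = p + (T*p² + p) = p + (p + T*p²) = 2*p + T*p²)
Y/G(1/(-498 - 1*829), -594) = 123268/(57383*(((2 - 594/(-498 - 1*829))/(-498 - 1*829)))) = 123268/(57383*(((2 - 594/(-498 - 829))/(-498 - 829)))) = 123268/(57383*(((2 - 594/(-1327))/(-1327)))) = 123268/(57383*((-(2 - 594*(-1/1327))/1327))) = 123268/(57383*((-(2 + 594/1327)/1327))) = 123268/(57383*((-1/1327*3248/1327))) = 123268/(57383*(-3248/1760929)) = (123268/57383)*(-1760929/3248) = -54266548993/46594996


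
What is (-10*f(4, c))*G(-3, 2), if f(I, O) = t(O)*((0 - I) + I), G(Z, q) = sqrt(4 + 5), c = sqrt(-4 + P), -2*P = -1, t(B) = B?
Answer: 0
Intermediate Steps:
P = 1/2 (P = -1/2*(-1) = 1/2 ≈ 0.50000)
c = I*sqrt(14)/2 (c = sqrt(-4 + 1/2) = sqrt(-7/2) = I*sqrt(14)/2 ≈ 1.8708*I)
G(Z, q) = 3 (G(Z, q) = sqrt(9) = 3)
f(I, O) = 0 (f(I, O) = O*((0 - I) + I) = O*(-I + I) = O*0 = 0)
(-10*f(4, c))*G(-3, 2) = -10*0*3 = 0*3 = 0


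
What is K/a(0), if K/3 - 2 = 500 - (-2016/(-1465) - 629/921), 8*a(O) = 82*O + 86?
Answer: 2705583116/19339465 ≈ 139.90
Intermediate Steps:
a(O) = 43/4 + 41*O/4 (a(O) = (82*O + 86)/8 = (86 + 82*O)/8 = 43/4 + 41*O/4)
K = 676395779/449755 (K = 6 + 3*(500 - (-2016/(-1465) - 629/921)) = 6 + 3*(500 - (-2016*(-1/1465) - 629*1/921)) = 6 + 3*(500 - (2016/1465 - 629/921)) = 6 + 3*(500 - 1*935251/1349265) = 6 + 3*(500 - 935251/1349265) = 6 + 3*(673697249/1349265) = 6 + 673697249/449755 = 676395779/449755 ≈ 1503.9)
K/a(0) = 676395779/(449755*(43/4 + (41/4)*0)) = 676395779/(449755*(43/4 + 0)) = 676395779/(449755*(43/4)) = (676395779/449755)*(4/43) = 2705583116/19339465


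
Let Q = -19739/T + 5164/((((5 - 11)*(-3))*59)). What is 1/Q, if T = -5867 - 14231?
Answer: 10672038/62374445 ≈ 0.17110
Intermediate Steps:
T = -20098
Q = 62374445/10672038 (Q = -19739/(-20098) + 5164/((((5 - 11)*(-3))*59)) = -19739*(-1/20098) + 5164/((-6*(-3)*59)) = 19739/20098 + 5164/((18*59)) = 19739/20098 + 5164/1062 = 19739/20098 + 5164*(1/1062) = 19739/20098 + 2582/531 = 62374445/10672038 ≈ 5.8447)
1/Q = 1/(62374445/10672038) = 10672038/62374445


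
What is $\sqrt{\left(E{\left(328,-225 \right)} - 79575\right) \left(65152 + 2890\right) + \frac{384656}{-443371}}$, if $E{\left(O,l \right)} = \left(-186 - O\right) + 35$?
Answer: $\frac{2 i \sqrt{267691562703154551291}}{443371} \approx 73804.0 i$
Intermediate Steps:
$E{\left(O,l \right)} = -151 - O$
$\sqrt{\left(E{\left(328,-225 \right)} - 79575\right) \left(65152 + 2890\right) + \frac{384656}{-443371}} = \sqrt{\left(\left(-151 - 328\right) - 79575\right) \left(65152 + 2890\right) + \frac{384656}{-443371}} = \sqrt{\left(\left(-151 - 328\right) - 79575\right) 68042 + 384656 \left(- \frac{1}{443371}\right)} = \sqrt{\left(-479 - 79575\right) 68042 - \frac{384656}{443371}} = \sqrt{\left(-80054\right) 68042 - \frac{384656}{443371}} = \sqrt{-5447034268 - \frac{384656}{443371}} = \sqrt{- \frac{2415057030822084}{443371}} = \frac{2 i \sqrt{267691562703154551291}}{443371}$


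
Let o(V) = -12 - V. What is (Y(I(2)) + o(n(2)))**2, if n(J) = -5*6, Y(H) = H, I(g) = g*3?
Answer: 576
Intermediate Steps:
I(g) = 3*g
n(J) = -30
(Y(I(2)) + o(n(2)))**2 = (3*2 + (-12 - 1*(-30)))**2 = (6 + (-12 + 30))**2 = (6 + 18)**2 = 24**2 = 576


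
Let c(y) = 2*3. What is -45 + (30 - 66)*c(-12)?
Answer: -261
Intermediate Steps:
c(y) = 6
-45 + (30 - 66)*c(-12) = -45 + (30 - 66)*6 = -45 - 36*6 = -45 - 216 = -261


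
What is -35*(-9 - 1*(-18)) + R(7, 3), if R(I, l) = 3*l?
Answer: -306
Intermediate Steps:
-35*(-9 - 1*(-18)) + R(7, 3) = -35*(-9 - 1*(-18)) + 3*3 = -35*(-9 + 18) + 9 = -35*9 + 9 = -315 + 9 = -306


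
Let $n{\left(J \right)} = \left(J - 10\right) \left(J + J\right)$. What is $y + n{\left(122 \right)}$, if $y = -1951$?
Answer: $25377$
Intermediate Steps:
$n{\left(J \right)} = 2 J \left(-10 + J\right)$ ($n{\left(J \right)} = \left(J - 10\right) 2 J = \left(-10 + J\right) 2 J = 2 J \left(-10 + J\right)$)
$y + n{\left(122 \right)} = -1951 + 2 \cdot 122 \left(-10 + 122\right) = -1951 + 2 \cdot 122 \cdot 112 = -1951 + 27328 = 25377$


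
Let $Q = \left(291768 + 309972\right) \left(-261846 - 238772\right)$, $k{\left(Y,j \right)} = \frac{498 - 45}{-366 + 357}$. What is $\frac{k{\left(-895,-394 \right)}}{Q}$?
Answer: $\frac{151}{903725625960} \approx 1.6709 \cdot 10^{-10}$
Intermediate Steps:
$k{\left(Y,j \right)} = - \frac{151}{3}$ ($k{\left(Y,j \right)} = \frac{453}{-9} = 453 \left(- \frac{1}{9}\right) = - \frac{151}{3}$)
$Q = -301241875320$ ($Q = 601740 \left(-500618\right) = -301241875320$)
$\frac{k{\left(-895,-394 \right)}}{Q} = - \frac{151}{3 \left(-301241875320\right)} = \left(- \frac{151}{3}\right) \left(- \frac{1}{301241875320}\right) = \frac{151}{903725625960}$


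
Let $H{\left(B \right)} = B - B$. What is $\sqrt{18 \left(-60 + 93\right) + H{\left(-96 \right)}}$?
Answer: $3 \sqrt{66} \approx 24.372$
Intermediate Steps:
$H{\left(B \right)} = 0$
$\sqrt{18 \left(-60 + 93\right) + H{\left(-96 \right)}} = \sqrt{18 \left(-60 + 93\right) + 0} = \sqrt{18 \cdot 33 + 0} = \sqrt{594 + 0} = \sqrt{594} = 3 \sqrt{66}$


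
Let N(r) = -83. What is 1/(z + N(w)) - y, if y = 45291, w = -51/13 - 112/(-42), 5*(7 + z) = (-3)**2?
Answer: -19973336/441 ≈ -45291.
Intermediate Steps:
z = -26/5 (z = -7 + (1/5)*(-3)**2 = -7 + (1/5)*9 = -7 + 9/5 = -26/5 ≈ -5.2000)
w = -49/39 (w = -51*1/13 - 112*(-1/42) = -51/13 + 8/3 = -49/39 ≈ -1.2564)
1/(z + N(w)) - y = 1/(-26/5 - 83) - 1*45291 = 1/(-441/5) - 45291 = -5/441 - 45291 = -19973336/441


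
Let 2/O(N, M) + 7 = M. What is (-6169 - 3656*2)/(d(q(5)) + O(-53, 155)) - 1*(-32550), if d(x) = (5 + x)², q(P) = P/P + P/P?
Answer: 9004712/279 ≈ 32275.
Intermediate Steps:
q(P) = 2 (q(P) = 1 + 1 = 2)
O(N, M) = 2/(-7 + M)
(-6169 - 3656*2)/(d(q(5)) + O(-53, 155)) - 1*(-32550) = (-6169 - 3656*2)/((5 + 2)² + 2/(-7 + 155)) - 1*(-32550) = (-6169 - 7312)/(7² + 2/148) + 32550 = -13481/(49 + 2*(1/148)) + 32550 = -13481/(49 + 1/74) + 32550 = -13481/3627/74 + 32550 = -13481*74/3627 + 32550 = -76738/279 + 32550 = 9004712/279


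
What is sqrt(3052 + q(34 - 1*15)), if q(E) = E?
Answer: sqrt(3071) ≈ 55.417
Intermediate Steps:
sqrt(3052 + q(34 - 1*15)) = sqrt(3052 + (34 - 1*15)) = sqrt(3052 + (34 - 15)) = sqrt(3052 + 19) = sqrt(3071)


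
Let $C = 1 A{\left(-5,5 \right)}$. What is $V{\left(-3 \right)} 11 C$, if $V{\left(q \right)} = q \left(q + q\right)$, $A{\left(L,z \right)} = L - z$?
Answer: $-1980$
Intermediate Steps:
$C = -10$ ($C = 1 \left(-5 - 5\right) = 1 \left(-10\right) = -10$)
$V{\left(q \right)} = 2 q^{2}$ ($V{\left(q \right)} = q 2 q = 2 q^{2}$)
$V{\left(-3 \right)} 11 C = 2 \left(-3\right)^{2} \cdot 11 \left(-10\right) = 2 \cdot 9 \cdot 11 \left(-10\right) = 18 \cdot 11 \left(-10\right) = 198 \left(-10\right) = -1980$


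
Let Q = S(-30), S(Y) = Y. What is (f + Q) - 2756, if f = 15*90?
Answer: -1436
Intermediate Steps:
Q = -30
f = 1350
(f + Q) - 2756 = (1350 - 30) - 2756 = 1320 - 2756 = -1436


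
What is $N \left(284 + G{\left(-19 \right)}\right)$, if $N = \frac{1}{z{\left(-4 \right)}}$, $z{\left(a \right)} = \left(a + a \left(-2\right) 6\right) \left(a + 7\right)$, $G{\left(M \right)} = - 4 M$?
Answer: $\frac{30}{11} \approx 2.7273$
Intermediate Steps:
$z{\left(a \right)} = - 11 a \left(7 + a\right)$ ($z{\left(a \right)} = \left(a + - 2 a 6\right) \left(7 + a\right) = \left(a - 12 a\right) \left(7 + a\right) = - 11 a \left(7 + a\right)$)
$N = \frac{1}{132}$ ($N = \frac{1}{\left(-11\right) \left(-4\right) \left(7 - 4\right)} = \frac{1}{\left(-11\right) \left(-4\right) 3} = \frac{1}{132} \approx 0.0075758$)
$N \left(284 + G{\left(-19 \right)}\right) = \frac{284 - -76}{132} = \frac{284 + 76}{132} = \frac{1}{132} \cdot 360 = \frac{30}{11}$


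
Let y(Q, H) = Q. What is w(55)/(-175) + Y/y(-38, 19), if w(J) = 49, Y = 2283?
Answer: -57341/950 ≈ -60.359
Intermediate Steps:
w(55)/(-175) + Y/y(-38, 19) = 49/(-175) + 2283/(-38) = 49*(-1/175) + 2283*(-1/38) = -7/25 - 2283/38 = -57341/950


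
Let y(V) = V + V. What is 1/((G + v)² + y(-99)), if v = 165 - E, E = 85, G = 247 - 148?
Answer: 1/31843 ≈ 3.1404e-5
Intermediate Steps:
G = 99
y(V) = 2*V
v = 80 (v = 165 - 1*85 = 165 - 85 = 80)
1/((G + v)² + y(-99)) = 1/((99 + 80)² + 2*(-99)) = 1/(179² - 198) = 1/(32041 - 198) = 1/31843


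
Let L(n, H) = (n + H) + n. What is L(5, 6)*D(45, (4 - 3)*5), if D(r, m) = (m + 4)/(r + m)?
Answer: 72/25 ≈ 2.8800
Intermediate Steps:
L(n, H) = H + 2*n (L(n, H) = (H + n) + n = H + 2*n)
D(r, m) = (4 + m)/(m + r)
L(5, 6)*D(45, (4 - 3)*5) = (6 + 2*5)*((4 + (4 - 3)*5)/((4 - 3)*5 + 45)) = (6 + 10)*((4 + 1*5)/(1*5 + 45)) = 16*((4 + 5)/(5 + 45)) = 16*(9/50) = 72/25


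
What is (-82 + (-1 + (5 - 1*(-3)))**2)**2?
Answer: 1089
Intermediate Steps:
(-82 + (-1 + (5 - 1*(-3)))**2)**2 = (-82 + (-1 + (5 + 3))**2)**2 = (-82 + (-1 + 8)**2)**2 = (-82 + 7**2)**2 = (-82 + 49)**2 = (-33)**2 = 1089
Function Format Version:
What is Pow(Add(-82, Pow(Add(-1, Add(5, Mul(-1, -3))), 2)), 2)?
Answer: 1089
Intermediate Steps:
Pow(Add(-82, Pow(Add(-1, Add(5, Mul(-1, -3))), 2)), 2) = Pow(Add(-82, Pow(Add(-1, Add(5, 3)), 2)), 2) = Pow(Add(-82, Pow(Add(-1, 8), 2)), 2) = Pow(Add(-82, Pow(7, 2)), 2) = Pow(Add(-82, 49), 2) = Pow(-33, 2) = 1089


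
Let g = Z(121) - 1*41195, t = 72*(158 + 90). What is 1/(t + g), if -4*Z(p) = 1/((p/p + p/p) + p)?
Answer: -492/11482789 ≈ -4.2847e-5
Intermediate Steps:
t = 17856 (t = 72*248 = 17856)
Z(p) = -1/(4*(2 + p)) (Z(p) = -1/(4*((p/p + p/p) + p)) = -1/(4*((1 + 1) + p)) = -1/(4*(2 + p)))
g = -20267941/492 (g = -1/(8 + 4*121) - 1*41195 = -1/(8 + 484) - 41195 = -1/492 - 41195 = -20267941/492 ≈ -41195.)
1/(t + g) = 1/(17856 - 20267941/492) = 1/(-11482789/492) = -492/11482789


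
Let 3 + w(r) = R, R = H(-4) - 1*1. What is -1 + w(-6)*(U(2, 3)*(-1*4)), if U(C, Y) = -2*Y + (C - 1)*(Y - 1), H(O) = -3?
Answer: -113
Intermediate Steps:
U(C, Y) = -2*Y + (-1 + C)*(-1 + Y)
R = -4 (R = -3 - 1*1 = -3 - 1 = -4)
w(r) = -7 (w(r) = -3 - 4 = -7)
-1 + w(-6)*(U(2, 3)*(-1*4)) = -1 - 7*(1 - 1*2 - 3*3 + 2*3)*(-1*4) = -1 - 7*(1 - 2 - 9 + 6)*(-4) = -1 - (-28)*(-4) = -1 - 7*16 = -1 - 112 = -113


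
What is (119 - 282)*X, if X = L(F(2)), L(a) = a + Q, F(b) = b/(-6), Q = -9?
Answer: 4564/3 ≈ 1521.3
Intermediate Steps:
F(b) = -b/6 (F(b) = b*(-⅙) = -b/6)
L(a) = -9 + a (L(a) = a - 9 = -9 + a)
X = -28/3 (X = -9 - ⅙*2 = -9 - ⅓ = -28/3 ≈ -9.3333)
(119 - 282)*X = (119 - 282)*(-28/3) = -163*(-28/3) = 4564/3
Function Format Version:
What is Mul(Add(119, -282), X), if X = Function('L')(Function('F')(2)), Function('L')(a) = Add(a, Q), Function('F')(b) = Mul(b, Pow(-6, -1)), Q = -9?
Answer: Rational(4564, 3) ≈ 1521.3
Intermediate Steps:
Function('F')(b) = Mul(Rational(-1, 6), b) (Function('F')(b) = Mul(b, Rational(-1, 6)) = Mul(Rational(-1, 6), b))
Function('L')(a) = Add(-9, a) (Function('L')(a) = Add(a, -9) = Add(-9, a))
X = Rational(-28, 3) (X = Add(-9, Mul(Rational(-1, 6), 2)) = Add(-9, Rational(-1, 3)) = Rational(-28, 3) ≈ -9.3333)
Mul(Add(119, -282), X) = Mul(Add(119, -282), Rational(-28, 3)) = Mul(-163, Rational(-28, 3)) = Rational(4564, 3)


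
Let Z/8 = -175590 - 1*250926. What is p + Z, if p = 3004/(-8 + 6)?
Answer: -3413630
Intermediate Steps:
Z = -3412128 (Z = 8*(-175590 - 1*250926) = 8*(-175590 - 250926) = 8*(-426516) = -3412128)
p = -1502 (p = 3004/(-2) = -½*3004 = -1502)
p + Z = -1502 - 3412128 = -3413630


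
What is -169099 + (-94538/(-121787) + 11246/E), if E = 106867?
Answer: -2200813928113523/13015011329 ≈ -1.6910e+5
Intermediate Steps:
-169099 + (-94538/(-121787) + 11246/E) = -169099 + (-94538/(-121787) + 11246/106867) = -169099 + (-94538*(-1/121787) + 11246*(1/106867)) = -169099 + (94538/121787 + 11246/106867) = -169099 + 11472609048/13015011329 = -2200813928113523/13015011329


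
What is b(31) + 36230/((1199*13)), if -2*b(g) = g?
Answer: -410737/31174 ≈ -13.176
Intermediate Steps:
b(g) = -g/2
b(31) + 36230/((1199*13)) = -½*31 + 36230/((1199*13)) = -31/2 + 36230/15587 = -410737/31174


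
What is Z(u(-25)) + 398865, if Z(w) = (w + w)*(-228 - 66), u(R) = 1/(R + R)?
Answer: 9971919/25 ≈ 3.9888e+5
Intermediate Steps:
u(R) = 1/(2*R)
Z(w) = -588*w (Z(w) = (2*w)*(-294) = -588*w)
Z(u(-25)) + 398865 = -294/(-25) + 398865 = -294*(-1)/25 + 398865 = -588*(-1/50) + 398865 = 294/25 + 398865 = 9971919/25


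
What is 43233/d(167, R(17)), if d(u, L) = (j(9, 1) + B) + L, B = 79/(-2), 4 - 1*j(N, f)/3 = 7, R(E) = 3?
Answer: -86466/91 ≈ -950.18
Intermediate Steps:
j(N, f) = -9 (j(N, f) = 12 - 3*7 = 12 - 21 = -9)
B = -79/2 (B = 79*(-1/2) = -79/2 ≈ -39.500)
d(u, L) = -97/2 + L (d(u, L) = (-9 - 79/2) + L = -97/2 + L)
43233/d(167, R(17)) = 43233/(-97/2 + 3) = 43233/(-91/2) = 43233*(-2/91) = -86466/91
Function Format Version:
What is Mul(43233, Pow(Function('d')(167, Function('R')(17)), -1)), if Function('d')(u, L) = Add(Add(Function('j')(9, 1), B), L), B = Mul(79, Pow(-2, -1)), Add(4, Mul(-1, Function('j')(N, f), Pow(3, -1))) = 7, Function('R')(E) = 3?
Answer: Rational(-86466, 91) ≈ -950.18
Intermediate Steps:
Function('j')(N, f) = -9 (Function('j')(N, f) = Add(12, Mul(-3, 7)) = Add(12, -21) = -9)
B = Rational(-79, 2) (B = Mul(79, Rational(-1, 2)) = Rational(-79, 2) ≈ -39.500)
Function('d')(u, L) = Add(Rational(-97, 2), L) (Function('d')(u, L) = Add(Add(-9, Rational(-79, 2)), L) = Add(Rational(-97, 2), L))
Mul(43233, Pow(Function('d')(167, Function('R')(17)), -1)) = Mul(43233, Pow(Add(Rational(-97, 2), 3), -1)) = Mul(43233, Pow(Rational(-91, 2), -1)) = Mul(43233, Rational(-2, 91)) = Rational(-86466, 91)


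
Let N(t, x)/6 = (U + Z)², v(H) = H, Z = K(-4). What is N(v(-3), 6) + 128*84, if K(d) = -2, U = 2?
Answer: 10752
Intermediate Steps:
Z = -2
N(t, x) = 0 (N(t, x) = 6*(2 - 2)² = 6*0² = 6*0 = 0)
N(v(-3), 6) + 128*84 = 0 + 128*84 = 0 + 10752 = 10752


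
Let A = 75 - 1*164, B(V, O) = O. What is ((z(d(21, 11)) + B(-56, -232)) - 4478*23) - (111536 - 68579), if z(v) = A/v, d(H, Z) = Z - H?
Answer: -1461741/10 ≈ -1.4617e+5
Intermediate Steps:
A = -89 (A = 75 - 164 = -89)
z(v) = -89/v
((z(d(21, 11)) + B(-56, -232)) - 4478*23) - (111536 - 68579) = ((-89/(11 - 1*21) - 232) - 4478*23) - (111536 - 68579) = ((-89/(11 - 21) - 232) - 102994) - 1*42957 = ((-89/(-10) - 232) - 102994) - 42957 = ((-89*(-⅒) - 232) - 102994) - 42957 = ((89/10 - 232) - 102994) - 42957 = (-2231/10 - 102994) - 42957 = -1032171/10 - 42957 = -1461741/10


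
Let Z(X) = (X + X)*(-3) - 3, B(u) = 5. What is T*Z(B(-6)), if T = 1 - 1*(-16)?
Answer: -561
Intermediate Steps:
T = 17 (T = 1 + 16 = 17)
Z(X) = -3 - 6*X (Z(X) = (2*X)*(-3) - 3 = -6*X - 3 = -3 - 6*X)
T*Z(B(-6)) = 17*(-3 - 6*5) = 17*(-3 - 30) = 17*(-33) = -561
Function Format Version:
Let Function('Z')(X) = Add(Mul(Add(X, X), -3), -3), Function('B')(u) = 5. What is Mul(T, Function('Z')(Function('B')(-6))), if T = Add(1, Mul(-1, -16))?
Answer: -561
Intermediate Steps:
T = 17 (T = Add(1, 16) = 17)
Function('Z')(X) = Add(-3, Mul(-6, X)) (Function('Z')(X) = Add(Mul(Mul(2, X), -3), -3) = Add(Mul(-6, X), -3) = Add(-3, Mul(-6, X)))
Mul(T, Function('Z')(Function('B')(-6))) = Mul(17, Add(-3, Mul(-6, 5))) = Mul(17, Add(-3, -30)) = Mul(17, -33) = -561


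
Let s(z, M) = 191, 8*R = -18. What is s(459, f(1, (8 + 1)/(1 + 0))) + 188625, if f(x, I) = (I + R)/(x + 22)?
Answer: 188816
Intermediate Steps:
R = -9/4 (R = (⅛)*(-18) = -9/4 ≈ -2.2500)
f(x, I) = (-9/4 + I)/(22 + x) (f(x, I) = (I - 9/4)/(x + 22) = (-9/4 + I)/(22 + x))
s(459, f(1, (8 + 1)/(1 + 0))) + 188625 = 191 + 188625 = 188816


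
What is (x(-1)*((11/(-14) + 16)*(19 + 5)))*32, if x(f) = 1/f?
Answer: -81792/7 ≈ -11685.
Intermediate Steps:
x(f) = 1/f
(x(-1)*((11/(-14) + 16)*(19 + 5)))*32 = (((11/(-14) + 16)*(19 + 5))/(-1))*32 = -(11*(-1/14) + 16)*24*32 = -(-11/14 + 16)*24*32 = -213*24/14*32 = -1*2556/7*32 = -2556/7*32 = -81792/7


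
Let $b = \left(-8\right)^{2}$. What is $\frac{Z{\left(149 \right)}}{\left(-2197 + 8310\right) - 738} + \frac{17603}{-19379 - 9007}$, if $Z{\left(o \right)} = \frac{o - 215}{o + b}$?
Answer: $- \frac{6718369367}{10832807250} \approx -0.62019$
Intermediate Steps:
$b = 64$
$Z{\left(o \right)} = \frac{-215 + o}{64 + o}$ ($Z{\left(o \right)} = \frac{o - 215}{o + 64} = \frac{-215 + o}{64 + o}$)
$\frac{Z{\left(149 \right)}}{\left(-2197 + 8310\right) - 738} + \frac{17603}{-19379 - 9007} = \frac{\frac{1}{64 + 149} \left(-215 + 149\right)}{\left(-2197 + 8310\right) - 738} + \frac{17603}{-19379 - 9007} = \frac{\frac{1}{213} \left(-66\right)}{6113 - 738} + \frac{17603}{-28386} = \frac{\frac{1}{213} \left(-66\right)}{5375} + 17603 \left(- \frac{1}{28386}\right) = \left(- \frac{22}{71}\right) \frac{1}{5375} - \frac{17603}{28386} = - \frac{22}{381625} - \frac{17603}{28386} = - \frac{6718369367}{10832807250}$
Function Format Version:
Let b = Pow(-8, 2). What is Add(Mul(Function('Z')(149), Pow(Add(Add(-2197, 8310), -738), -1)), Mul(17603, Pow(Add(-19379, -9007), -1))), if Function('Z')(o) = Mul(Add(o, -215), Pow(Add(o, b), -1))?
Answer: Rational(-6718369367, 10832807250) ≈ -0.62019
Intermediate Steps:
b = 64
Function('Z')(o) = Mul(Pow(Add(64, o), -1), Add(-215, o)) (Function('Z')(o) = Mul(Add(o, -215), Pow(Add(o, 64), -1)) = Mul(Add(-215, o), Pow(Add(64, o), -1)) = Mul(Pow(Add(64, o), -1), Add(-215, o)))
Add(Mul(Function('Z')(149), Pow(Add(Add(-2197, 8310), -738), -1)), Mul(17603, Pow(Add(-19379, -9007), -1))) = Add(Mul(Mul(Pow(Add(64, 149), -1), Add(-215, 149)), Pow(Add(Add(-2197, 8310), -738), -1)), Mul(17603, Pow(Add(-19379, -9007), -1))) = Add(Mul(Mul(Pow(213, -1), -66), Pow(Add(6113, -738), -1)), Mul(17603, Pow(-28386, -1))) = Add(Mul(Mul(Rational(1, 213), -66), Pow(5375, -1)), Mul(17603, Rational(-1, 28386))) = Add(Mul(Rational(-22, 71), Rational(1, 5375)), Rational(-17603, 28386)) = Add(Rational(-22, 381625), Rational(-17603, 28386)) = Rational(-6718369367, 10832807250)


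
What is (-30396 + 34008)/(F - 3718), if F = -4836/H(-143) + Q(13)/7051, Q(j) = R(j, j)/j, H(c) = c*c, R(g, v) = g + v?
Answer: -910488579/937267885 ≈ -0.97143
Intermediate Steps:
H(c) = c²
Q(j) = 2 (Q(j) = (j + j)/j = (2*j)/j = 2)
F = -238166/1008293 (F = -4836/((-143)²) + 2/7051 = -4836/20449 + 2*(1/7051) = -4836*1/20449 + 2/7051 = -372/1573 + 2/7051 = -238166/1008293 ≈ -0.23621)
(-30396 + 34008)/(F - 3718) = (-30396 + 34008)/(-238166/1008293 - 3718) = 3612/(-3749071540/1008293) = 3612*(-1008293/3749071540) = -910488579/937267885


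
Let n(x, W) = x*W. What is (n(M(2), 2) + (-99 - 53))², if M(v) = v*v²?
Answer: 18496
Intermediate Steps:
M(v) = v³
n(x, W) = W*x
(n(M(2), 2) + (-99 - 53))² = (2*2³ + (-99 - 53))² = (2*8 - 152)² = (16 - 152)² = (-136)² = 18496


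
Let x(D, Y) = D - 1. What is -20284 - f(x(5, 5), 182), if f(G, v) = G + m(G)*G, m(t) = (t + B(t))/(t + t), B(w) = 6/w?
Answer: -81163/4 ≈ -20291.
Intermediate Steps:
x(D, Y) = -1 + D
m(t) = (t + 6/t)/(2*t) (m(t) = (t + 6/t)/(t + t) = (t + 6/t)/((2*t)) = (t + 6/t)*(1/(2*t)) = (t + 6/t)/(2*t))
f(G, v) = G + G*(½ + 3/G²) (f(G, v) = G + (½ + 3/G²)*G = G + G*(½ + 3/G²))
-20284 - f(x(5, 5), 182) = -20284 - (3/(-1 + 5) + 3*(-1 + 5)/2) = -20284 - (3/4 + (3/2)*4) = -20284 - (3*(¼) + 6) = -20284 - (¾ + 6) = -20284 - 1*27/4 = -20284 - 27/4 = -81163/4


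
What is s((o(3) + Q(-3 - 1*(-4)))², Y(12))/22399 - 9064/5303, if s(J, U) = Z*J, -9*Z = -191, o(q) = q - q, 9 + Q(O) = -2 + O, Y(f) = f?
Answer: -1725933524/1069037073 ≈ -1.6145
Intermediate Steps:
Q(O) = -11 + O (Q(O) = -9 + (-2 + O) = -11 + O)
o(q) = 0
Z = 191/9 (Z = -⅑*(-191) = 191/9 ≈ 21.222)
s(J, U) = 191*J/9
s((o(3) + Q(-3 - 1*(-4)))², Y(12))/22399 - 9064/5303 = (191*(0 + (-11 + (-3 - 1*(-4))))²/9)/22399 - 9064/5303 = (191*(0 + (-11 + (-3 + 4)))²/9)*(1/22399) - 9064*1/5303 = (191*(0 + (-11 + 1))²/9)*(1/22399) - 9064/5303 = (191*(0 - 10)²/9)*(1/22399) - 9064/5303 = ((191/9)*(-10)²)*(1/22399) - 9064/5303 = ((191/9)*100)*(1/22399) - 9064/5303 = (19100/9)*(1/22399) - 9064/5303 = 19100/201591 - 9064/5303 = -1725933524/1069037073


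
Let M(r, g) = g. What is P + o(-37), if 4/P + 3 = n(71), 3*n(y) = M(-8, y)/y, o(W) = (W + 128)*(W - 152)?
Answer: -34401/2 ≈ -17201.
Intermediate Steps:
o(W) = (-152 + W)*(128 + W) (o(W) = (128 + W)*(-152 + W) = (-152 + W)*(128 + W))
n(y) = ⅓ (n(y) = (y/y)/3 = (⅓)*1 = ⅓)
P = -3/2 (P = 4/(-3 + ⅓) = 4/(-8/3) = 4*(-3/8) = -3/2 ≈ -1.5000)
P + o(-37) = -3/2 + (-19456 + (-37)² - 24*(-37)) = -3/2 + (-19456 + 1369 + 888) = -3/2 - 17199 = -34401/2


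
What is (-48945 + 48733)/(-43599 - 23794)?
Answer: 212/67393 ≈ 0.0031457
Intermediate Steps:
(-48945 + 48733)/(-43599 - 23794) = -212/(-67393) = -212*(-1/67393) = 212/67393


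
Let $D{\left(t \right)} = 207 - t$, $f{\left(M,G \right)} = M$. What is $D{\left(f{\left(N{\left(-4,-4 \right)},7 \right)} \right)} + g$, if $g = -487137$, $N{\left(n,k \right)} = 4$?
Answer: $-486934$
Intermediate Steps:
$D{\left(f{\left(N{\left(-4,-4 \right)},7 \right)} \right)} + g = \left(207 - 4\right) - 487137 = 203 - 487137 = -486934$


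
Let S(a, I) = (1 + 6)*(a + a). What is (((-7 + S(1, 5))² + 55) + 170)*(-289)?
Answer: -79186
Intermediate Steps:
S(a, I) = 14*a (S(a, I) = 7*(2*a) = 14*a)
(((-7 + S(1, 5))² + 55) + 170)*(-289) = (((-7 + 14*1)² + 55) + 170)*(-289) = (((-7 + 14)² + 55) + 170)*(-289) = ((7² + 55) + 170)*(-289) = ((49 + 55) + 170)*(-289) = (104 + 170)*(-289) = 274*(-289) = -79186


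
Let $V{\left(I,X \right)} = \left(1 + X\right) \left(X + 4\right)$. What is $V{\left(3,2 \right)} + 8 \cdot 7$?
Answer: $74$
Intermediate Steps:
$V{\left(I,X \right)} = \left(1 + X\right) \left(4 + X\right)$
$V{\left(3,2 \right)} + 8 \cdot 7 = \left(4 + 2^{2} + 5 \cdot 2\right) + 8 \cdot 7 = \left(4 + 4 + 10\right) + 56 = 18 + 56 = 74$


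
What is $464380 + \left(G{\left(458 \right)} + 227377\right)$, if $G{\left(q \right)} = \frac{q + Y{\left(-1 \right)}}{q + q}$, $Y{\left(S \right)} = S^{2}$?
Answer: $\frac{633649871}{916} \approx 6.9176 \cdot 10^{5}$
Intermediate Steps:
$G{\left(q \right)} = \frac{1 + q}{2 q}$ ($G{\left(q \right)} = \frac{q + \left(-1\right)^{2}}{q + q} = \frac{q + 1}{2 q} = \left(1 + q\right) \frac{1}{2 q} = \frac{1 + q}{2 q}$)
$464380 + \left(G{\left(458 \right)} + 227377\right) = 464380 + \left(\frac{1 + 458}{2 \cdot 458} + 227377\right) = 464380 + \left(\frac{1}{2} \cdot \frac{1}{458} \cdot 459 + 227377\right) = 464380 + \left(\frac{459}{916} + 227377\right) = 464380 + \frac{208277791}{916} = \frac{633649871}{916}$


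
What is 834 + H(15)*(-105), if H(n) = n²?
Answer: -22791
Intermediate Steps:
834 + H(15)*(-105) = 834 + 15²*(-105) = 834 + 225*(-105) = 834 - 23625 = -22791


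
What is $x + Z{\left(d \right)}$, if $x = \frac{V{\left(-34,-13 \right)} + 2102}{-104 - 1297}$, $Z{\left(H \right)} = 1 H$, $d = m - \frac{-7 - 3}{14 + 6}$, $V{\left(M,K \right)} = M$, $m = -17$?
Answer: $- \frac{50369}{2802} \approx -17.976$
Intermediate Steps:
$d = - \frac{33}{2}$ ($d = -17 - \frac{-7 - 3}{14 + 6} = -17 - - \frac{10}{20} = -17 - \left(-10\right) \frac{1}{20} = -17 - - \frac{1}{2} = -17 + \frac{1}{2} = - \frac{33}{2} \approx -16.5$)
$Z{\left(H \right)} = H$
$x = - \frac{2068}{1401}$ ($x = \frac{-34 + 2102}{-104 - 1297} = \frac{2068}{-1401} = 2068 \left(- \frac{1}{1401}\right) = - \frac{2068}{1401} \approx -1.4761$)
$x + Z{\left(d \right)} = - \frac{2068}{1401} - \frac{33}{2} = - \frac{50369}{2802}$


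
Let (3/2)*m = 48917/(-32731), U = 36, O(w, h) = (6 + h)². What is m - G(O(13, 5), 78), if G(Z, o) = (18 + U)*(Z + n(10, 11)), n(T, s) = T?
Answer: -694715116/98193 ≈ -7075.0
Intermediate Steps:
G(Z, o) = 540 + 54*Z (G(Z, o) = (18 + 36)*(Z + 10) = 54*(10 + Z) = 540 + 54*Z)
m = -97834/98193 (m = 2*(48917/(-32731))/3 = 2*(48917*(-1/32731))/3 = (⅔)*(-48917/32731) = -97834/98193 ≈ -0.99634)
m - G(O(13, 5), 78) = -97834/98193 - (540 + 54*(6 + 5)²) = -97834/98193 - (540 + 54*11²) = -97834/98193 - (540 + 54*121) = -97834/98193 - (540 + 6534) = -97834/98193 - 1*7074 = -97834/98193 - 7074 = -694715116/98193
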